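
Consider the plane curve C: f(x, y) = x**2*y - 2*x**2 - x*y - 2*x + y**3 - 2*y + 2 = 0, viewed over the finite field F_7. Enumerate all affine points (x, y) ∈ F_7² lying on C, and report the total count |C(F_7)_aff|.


Affine F_7-points: {(4, 6), (5, 2), (5, 6)}; count = 3.

For each of the 49 pairs (x, y) ∈ F_7², evaluate f(x, y) mod 7. Record the zeros.
  x = 0: [0↦2, 1↦1, 2↦6, 3↦2, 4↦2, 5↦5, 6↦3]  zeros at y ∈ ∅
  x = 1: [0↦5, 1↦4, 2↦2, 3↦5, 4↦5, 5↦1, 6↦6]  zeros at y ∈ ∅
  x = 2: [0↦4, 1↦5, 2↦5, 3↦3, 4↦5, 5↦3, 6↦3]  zeros at y ∈ ∅
  x = 3: [0↦6, 1↦4, 2↦1, 3↦3, 4↦2, 5↦4, 6↦1]  zeros at y ∈ ∅
  x = 4: [0↦4, 1↦1, 2↦4, 3↦5, 4↦3, 5↦4, 6↦0]  zeros at y ∈ {6}
  x = 5: [0↦5, 1↦3, 2↦0, 3↦2, 4↦1, 5↦3, 6↦0]  zeros at y ∈ {2, 6}
  x = 6: [0↦2, 1↦3, 2↦3, 3↦1, 4↦3, 5↦1, 6↦1]  zeros at y ∈ ∅
Collecting zeros: affine points = {(4, 6), (5, 2), (5, 6)}.
Total count |C(F_7)_aff| = 3.


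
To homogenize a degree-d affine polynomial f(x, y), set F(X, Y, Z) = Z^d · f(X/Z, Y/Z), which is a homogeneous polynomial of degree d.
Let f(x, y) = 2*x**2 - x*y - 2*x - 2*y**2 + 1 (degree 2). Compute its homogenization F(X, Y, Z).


F(X, Y, Z) = 2*X**2 - X*Y - 2*X*Z - 2*Y**2 + Z**2

deg(f) = 2.
Substitute x = X/Z, y = Y/Z into f, then multiply by Z^2.
  monomial 2·x^2·y^0 ↦ 2·X^2·Y^0·Z^0.
  monomial -1·x^1·y^1 ↦ -1·X^1·Y^1·Z^0.
  monomial -2·x^1·y^0 ↦ -2·X^1·Y^0·Z^1.
  monomial -2·x^0·y^2 ↦ -2·X^0·Y^2·Z^0.
  monomial 1·x^0·y^0 ↦ 1·X^0·Y^0·Z^2.
Collecting: F(X, Y, Z) = 2*X**2 - X*Y - 2*X*Z - 2*Y**2 + Z**2.


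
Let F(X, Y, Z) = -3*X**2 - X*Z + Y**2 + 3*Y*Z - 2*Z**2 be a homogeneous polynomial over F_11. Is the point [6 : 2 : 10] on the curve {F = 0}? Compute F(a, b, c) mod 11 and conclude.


F(6,2,10) ≡ 4 (mod 11); P is NOT on the curve.

Evaluate F(6, 2, 10) term-by-term (mod 11).
  -3*X**2 ↦ -3·36·1·1 = -108
  -X*Z ↦ -1·6·1·10 = -60
  Y**2 ↦ 1·1·4·1 = 4
  3*Y*Z ↦ 3·1·2·10 = 60
  -2*Z**2 ↦ -2·1·1·100 = -200
Sum: F(6, 2, 10) = (-108) + (-60) + (4) + (60) + (-200) = -304.
Reducing mod 11: -304 ≡ 4 (mod 11).
Since F(a, b, c) ≡ 4 ≠ 0 (mod 11), P does NOT lie on the curve.


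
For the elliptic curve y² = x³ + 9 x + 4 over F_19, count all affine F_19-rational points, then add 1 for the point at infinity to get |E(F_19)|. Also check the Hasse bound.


Affine points = {(0, 2), (0, 17), (2, 7), (2, 12), (3, 1), (3, 18), (4, 3), (4, 16), (7, 7), (7, 12), (9, 4), (9, 15), (10, 7), (10, 12), (11, 3), (11, 16), (12, 4), (12, 15), (13, 0), (14, 9), (14, 10), (16, 8), (16, 11), (17, 4), (17, 15)}; affine count = 25; |E(F_19)| = 26.

Discriminant check: Δ ∝ 4a³ + 27b² = 4·9³ + 27·4² = 4·729 + 27·16 ≡ 4 (mod 19). Nonzero ⇒ E is nonsingular.
For each x ∈ F_19, compute rhs = x³ + 9·x + 4 mod 19, then count y ∈ F_19 with y² ≡ rhs.
  x = 0: rhs = 4, matching y values: 2, 17 (2 points).
  x = 1: rhs = 14, matching y values: none (0 points).
  x = 2: rhs = 11, matching y values: 7, 12 (2 points).
  x = 3: rhs = 1, matching y values: 1, 18 (2 points).
  x = 4: rhs = 9, matching y values: 3, 16 (2 points).
  x = 5: rhs = 3, matching y values: none (0 points).
  x = 6: rhs = 8, matching y values: none (0 points).
  x = 7: rhs = 11, matching y values: 7, 12 (2 points).
  x = 8: rhs = 18, matching y values: none (0 points).
  x = 9: rhs = 16, matching y values: 4, 15 (2 points).
  x = 10: rhs = 11, matching y values: 7, 12 (2 points).
  x = 11: rhs = 9, matching y values: 3, 16 (2 points).
  x = 12: rhs = 16, matching y values: 4, 15 (2 points).
  x = 13: rhs = 0, matching y values: 0 (1 points).
  x = 14: rhs = 5, matching y values: 9, 10 (2 points).
  x = 15: rhs = 18, matching y values: none (0 points).
  x = 16: rhs = 7, matching y values: 8, 11 (2 points).
  x = 17: rhs = 16, matching y values: 4, 15 (2 points).
  x = 18: rhs = 13, matching y values: none (0 points).
Total affine count: 25.
Full point count |E(F_19)| = 25 + 1 = 26.
Hasse bound: |26 − (19+1)| = |6| = 6 ≤ 2√19 ≈ 8.7178 ✓.


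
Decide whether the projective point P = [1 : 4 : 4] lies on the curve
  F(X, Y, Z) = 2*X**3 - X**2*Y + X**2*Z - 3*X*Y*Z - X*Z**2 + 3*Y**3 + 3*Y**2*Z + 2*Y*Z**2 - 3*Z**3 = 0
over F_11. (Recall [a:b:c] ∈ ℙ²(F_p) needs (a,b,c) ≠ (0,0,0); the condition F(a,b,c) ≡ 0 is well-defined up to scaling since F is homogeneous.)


F(1,4,4) ≡ 5 (mod 11); P is NOT on the curve.

Evaluate F(1, 4, 4) term-by-term (mod 11).
  2*X**3 ↦ 2·1·1·1 = 2
  -X**2*Y ↦ -1·1·4·1 = -4
  X**2*Z ↦ 1·1·1·4 = 4
  -3*X*Y*Z ↦ -3·1·4·4 = -48
  -X*Z**2 ↦ -1·1·1·16 = -16
  3*Y**3 ↦ 3·1·64·1 = 192
  3*Y**2*Z ↦ 3·1·16·4 = 192
  2*Y*Z**2 ↦ 2·1·4·16 = 128
  -3*Z**3 ↦ -3·1·1·64 = -192
Sum: F(1, 4, 4) = (2) + (-4) + (4) + (-48) + (-16) + (192) + (192) + (128) + (-192) = 258.
Reducing mod 11: 258 ≡ 5 (mod 11).
Since F(a, b, c) ≡ 5 ≠ 0 (mod 11), P does NOT lie on the curve.


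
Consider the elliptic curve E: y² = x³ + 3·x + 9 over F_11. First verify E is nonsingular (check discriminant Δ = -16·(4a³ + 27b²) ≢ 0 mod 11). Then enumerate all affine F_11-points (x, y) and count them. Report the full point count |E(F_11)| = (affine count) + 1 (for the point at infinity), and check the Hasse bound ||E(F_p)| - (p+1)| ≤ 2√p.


Affine points = {(0, 3), (0, 8), (2, 1), (2, 10), (3, 1), (3, 10), (6, 1), (6, 10), (10, 4), (10, 7)}; affine count = 10; |E(F_11)| = 11.

Discriminant check: Δ ∝ 4a³ + 27b² = 4·3³ + 27·9² = 4·27 + 27·81 ≡ 7 (mod 11). Nonzero ⇒ E is nonsingular.
For each x ∈ F_11, compute rhs = x³ + 3·x + 9 mod 11, then count y ∈ F_11 with y² ≡ rhs.
  x = 0: rhs = 9, matching y values: 3, 8 (2 points).
  x = 1: rhs = 2, matching y values: none (0 points).
  x = 2: rhs = 1, matching y values: 1, 10 (2 points).
  x = 3: rhs = 1, matching y values: 1, 10 (2 points).
  x = 4: rhs = 8, matching y values: none (0 points).
  x = 5: rhs = 6, matching y values: none (0 points).
  x = 6: rhs = 1, matching y values: 1, 10 (2 points).
  x = 7: rhs = 10, matching y values: none (0 points).
  x = 8: rhs = 6, matching y values: none (0 points).
  x = 9: rhs = 6, matching y values: none (0 points).
  x = 10: rhs = 5, matching y values: 4, 7 (2 points).
Total affine count: 10.
Full point count |E(F_11)| = 10 + 1 = 11.
Hasse bound: |11 − (11+1)| = |-1| = 1 ≤ 2√11 ≈ 6.6332 ✓.


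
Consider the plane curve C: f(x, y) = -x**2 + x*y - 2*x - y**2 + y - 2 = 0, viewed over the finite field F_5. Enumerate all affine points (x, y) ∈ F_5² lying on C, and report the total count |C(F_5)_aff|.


Affine F_5-points: {(1, 0), (1, 2), (2, 0), (2, 3), (4, 2), (4, 3)}; count = 6.

For each of the 25 pairs (x, y) ∈ F_5², evaluate f(x, y) mod 5. Record the zeros.
  x = 0: [0↦3, 1↦3, 2↦1, 3↦2, 4↦1]  zeros at y ∈ ∅
  x = 1: [0↦0, 1↦1, 2↦0, 3↦2, 4↦2]  zeros at y ∈ {0, 2}
  x = 2: [0↦0, 1↦2, 2↦2, 3↦0, 4↦1]  zeros at y ∈ {0, 3}
  x = 3: [0↦3, 1↦1, 2↦2, 3↦1, 4↦3]  zeros at y ∈ ∅
  x = 4: [0↦4, 1↦3, 2↦0, 3↦0, 4↦3]  zeros at y ∈ {2, 3}
Collecting zeros: affine points = {(1, 0), (1, 2), (2, 0), (2, 3), (4, 2), (4, 3)}.
Total count |C(F_5)_aff| = 6.


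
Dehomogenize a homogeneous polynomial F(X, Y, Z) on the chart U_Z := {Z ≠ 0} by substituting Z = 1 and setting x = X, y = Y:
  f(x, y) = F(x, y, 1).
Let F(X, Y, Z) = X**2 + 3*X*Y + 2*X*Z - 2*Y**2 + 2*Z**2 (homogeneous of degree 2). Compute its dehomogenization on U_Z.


f(x, y) = x**2 + 3*x*y + 2*x - 2*y**2 + 2

On U_Z we set Z = 1. Each monomial c·X^i·Y^j·Z^k in F becomes c·x^i·y^j·1^k = c·x^i·y^j.
Substituting Z = 1: F(X, Y, 1) = x**2 + 3*x*y + 2*x - 2*y**2 + 2.
Note: deg(f) ≤ deg(F) = 2; strict inequality happens when F is divisible by Z (lost terms).


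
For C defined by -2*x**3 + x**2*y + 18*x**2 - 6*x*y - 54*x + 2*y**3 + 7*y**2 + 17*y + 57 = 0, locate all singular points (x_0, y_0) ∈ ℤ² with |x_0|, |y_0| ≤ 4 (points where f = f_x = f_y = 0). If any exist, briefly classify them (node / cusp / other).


Singular points: {(3, -1)}; classification: node.

Compute partial derivatives:
  f_x = -6*x**2 + 2*x*y + 36*x - 6*y - 54.
  f_y = x**2 - 6*x + 6*y**2 + 14*y + 17.
Scan x_0 ∈ {−4, ..., 4}. For each x_0, f_y(x_0, y) is a polynomial in y; find its integer roots y ∈ {−4, ..., 4}, then test f_x and f at those candidates.
  x = -4: f_y(-4, y) = 6*y**2 + 14*y + 57; no integer root y with |y| ≤ 4.
  x = -3: f_y(-3, y) = 6*y**2 + 14*y + 44; no integer root y with |y| ≤ 4.
  x = -2: f_y(-2, y) = 6*y**2 + 14*y + 33; no integer root y with |y| ≤ 4.
  x = -1: f_y(-1, y) = 6*y**2 + 14*y + 24; no integer root y with |y| ≤ 4.
  x = 0: f_y(0, y) = 6*y**2 + 14*y + 17; no integer root y with |y| ≤ 4.
  x = 1: f_y(1, y) = 6*y**2 + 14*y + 12; no integer root y with |y| ≤ 4.
  x = 2: f_y(2, y) = 6*y**2 + 14*y + 9; no integer root y with |y| ≤ 4.
  x = 3: f_y(3, y) = 6*y**2 + 14*y + 8; vanishes at y ∈ {-1}. (3, -1): f_x = 0, f = 0 — SINGULAR.
  x = 4: f_y(4, y) = 6*y**2 + 14*y + 9; no integer root y with |y| ≤ 4.
Only singular point on the grid: (3, -1).
Classify: substitute x = 3 + u, y = -1 + v and expand: f = -2*u**3 + u**2*v - u**2 + 2*v**3 + v**2.
No constant or linear terms (consistent with a singular point). Quadratic part: -u**2 + v**2. Cubic part: -2*u**3 + u**2*v + 2*v**3.
The quadratic part v**2 - u**2 = (v − u)(v + u) splits into two distinct linear factors, so there are two distinct tangent lines y − -1 = ±(x − 3) — this is a node (ordinary double point).
Classification: node.


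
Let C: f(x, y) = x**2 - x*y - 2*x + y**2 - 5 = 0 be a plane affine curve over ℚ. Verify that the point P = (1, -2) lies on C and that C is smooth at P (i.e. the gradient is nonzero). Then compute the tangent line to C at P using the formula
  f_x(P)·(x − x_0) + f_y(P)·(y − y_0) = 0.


Tangent line at P: 2*x - 5*y - 12 = 0.

Step 1: f(1, -2) = 0, so P lies on C.
Step 2: partial derivatives
  f_x(x, y) = 2*x - y - 2, f_y(x, y) = -x + 2*y.
  f_x(P) = 2, f_y(P) = -5 (gradient nonzero, so P is smooth).
Step 3: tangent line at P: 2·(x − 1) + -5·(y − -2) = 0.
Expanding: 2*x - 5*y - 12 = 0.


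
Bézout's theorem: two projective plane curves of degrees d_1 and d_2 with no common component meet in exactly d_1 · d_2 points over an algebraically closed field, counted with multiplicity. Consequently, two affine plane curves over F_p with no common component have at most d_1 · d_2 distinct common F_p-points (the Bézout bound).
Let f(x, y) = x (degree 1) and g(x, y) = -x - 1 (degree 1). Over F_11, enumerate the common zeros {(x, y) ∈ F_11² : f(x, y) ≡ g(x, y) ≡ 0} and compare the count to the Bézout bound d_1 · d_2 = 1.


Common zeros: ∅; count = 0; Bézout bound = 1.

deg(f) = 1, deg(g) = 1, so Bézout bound = 1.
Scan x ∈ F_11. For each x, list the y ∈ F_11 with f(x, y) ≡ 0 and those with g(x, y) ≡ 0 (mod 11); the common zeros in that column are the intersection.
  x = 0: f ≡ 0 at y ∈ {0, 1, 2, 3, 4, 5, 6, 7, 8, 9, 10}; g ≡ 0 at y ∈ ∅; common: ∅.
  x = 1: f ≡ 0 at y ∈ ∅; g ≡ 0 at y ∈ ∅; common: ∅.
  x = 2: f ≡ 0 at y ∈ ∅; g ≡ 0 at y ∈ ∅; common: ∅.
  x = 3: f ≡ 0 at y ∈ ∅; g ≡ 0 at y ∈ ∅; common: ∅.
  x = 4: f ≡ 0 at y ∈ ∅; g ≡ 0 at y ∈ ∅; common: ∅.
  x = 5: f ≡ 0 at y ∈ ∅; g ≡ 0 at y ∈ ∅; common: ∅.
  x = 6: f ≡ 0 at y ∈ ∅; g ≡ 0 at y ∈ ∅; common: ∅.
  x = 7: f ≡ 0 at y ∈ ∅; g ≡ 0 at y ∈ ∅; common: ∅.
  x = 8: f ≡ 0 at y ∈ ∅; g ≡ 0 at y ∈ ∅; common: ∅.
  x = 9: f ≡ 0 at y ∈ ∅; g ≡ 0 at y ∈ ∅; common: ∅.
  x = 10: f ≡ 0 at y ∈ ∅; g ≡ 0 at y ∈ {0, 1, 2, 3, 4, 5, 6, 7, 8, 9, 10}; common: ∅.
Collecting: common zeros = ∅, so the count is 0.
Comparison with the Bézout bound: 0 ≤ 1 = deg(f)·deg(g), as expected for curves with no common component (the affine F_11-count falls short of the bound because intersections may lie at infinity, over extension fields, or carry multiplicity).


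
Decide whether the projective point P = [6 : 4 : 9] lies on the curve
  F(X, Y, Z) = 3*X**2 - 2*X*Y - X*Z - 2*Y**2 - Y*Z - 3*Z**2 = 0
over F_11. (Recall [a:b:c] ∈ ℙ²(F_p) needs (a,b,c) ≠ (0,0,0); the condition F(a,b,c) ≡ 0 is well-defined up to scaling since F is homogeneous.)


F(6,4,9) ≡ 3 (mod 11); P is NOT on the curve.

Evaluate F(6, 4, 9) term-by-term (mod 11).
  3*X**2 ↦ 3·36·1·1 = 108
  -2*X*Y ↦ -2·6·4·1 = -48
  -X*Z ↦ -1·6·1·9 = -54
  -2*Y**2 ↦ -2·1·16·1 = -32
  -Y*Z ↦ -1·1·4·9 = -36
  -3*Z**2 ↦ -3·1·1·81 = -243
Sum: F(6, 4, 9) = (108) + (-48) + (-54) + (-32) + (-36) + (-243) = -305.
Reducing mod 11: -305 ≡ 3 (mod 11).
Since F(a, b, c) ≡ 3 ≠ 0 (mod 11), P does NOT lie on the curve.


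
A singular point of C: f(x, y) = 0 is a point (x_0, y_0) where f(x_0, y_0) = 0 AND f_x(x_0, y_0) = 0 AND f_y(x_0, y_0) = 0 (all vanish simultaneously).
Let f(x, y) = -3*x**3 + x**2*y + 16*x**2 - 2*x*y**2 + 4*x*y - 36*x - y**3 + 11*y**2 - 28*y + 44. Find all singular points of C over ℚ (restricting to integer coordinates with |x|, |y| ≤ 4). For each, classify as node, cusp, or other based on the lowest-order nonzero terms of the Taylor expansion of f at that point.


Singular points: {(2, 2)}; classification: cusp.

Compute partial derivatives:
  f_x = -9*x**2 + 2*x*y + 32*x - 2*y**2 + 4*y - 36.
  f_y = x**2 - 4*x*y + 4*x - 3*y**2 + 22*y - 28.
Scan x_0 ∈ {−4, ..., 4}. For each x_0, f_y(x_0, y) is a polynomial in y; find its integer roots y ∈ {−4, ..., 4}, then test f_x and f at those candidates.
  x = -4: f_y(-4, y) = -3*y**2 + 38*y - 28; no integer root y with |y| ≤ 4.
  x = -3: f_y(-3, y) = -3*y**2 + 34*y - 31; vanishes at y ∈ {1}. (-3, 1): f_x = -217 ≠ 0.
  x = -2: f_y(-2, y) = -3*y**2 + 30*y - 32; no integer root y with |y| ≤ 4.
  x = -1: f_y(-1, y) = -3*y**2 + 26*y - 31; no integer root y with |y| ≤ 4.
  x = 0: f_y(0, y) = -3*y**2 + 22*y - 28; no integer root y with |y| ≤ 4.
  x = 1: f_y(1, y) = -3*y**2 + 18*y - 23; no integer root y with |y| ≤ 4.
  x = 2: f_y(2, y) = -3*y**2 + 14*y - 16; vanishes at y ∈ {2}. (2, 2): f_x = 0, f = 0 — SINGULAR.
  x = 3: f_y(3, y) = -3*y**2 + 10*y - 7; vanishes at y ∈ {1}. (3, 1): f_x = -13 ≠ 0.
  x = 4: f_y(4, y) = -3*y**2 + 6*y + 4; no integer root y with |y| ≤ 4.
Only singular point on the grid: (2, 2).
Classify: substitute x = 2 + u, y = 2 + v and expand: f = -3*u**3 + u**2*v - 2*u*v**2 - v**3 + v**2.
No constant or linear terms (consistent with a singular point). Quadratic part: v**2. Cubic part: -3*u**3 + u**2*v - 2*u*v**2 - v**3.
The quadratic part v**2 is a perfect square, so there is a single (double) tangent line v = 0, i.e. y = 2. Restricting the cubic part to that line (v = 0) leaves -3*u**3 ≠ 0, so f is not divisible by v and the branch is v² ≈ 3*u**3 to lowest order — this is a cusp.
Classification: cusp.


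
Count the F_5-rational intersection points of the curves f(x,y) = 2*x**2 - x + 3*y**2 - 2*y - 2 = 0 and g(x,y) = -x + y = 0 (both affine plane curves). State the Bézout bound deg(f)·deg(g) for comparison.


Common zeros: {(1, 1)}; count = 1; Bézout bound = 2.

deg(f) = 2, deg(g) = 1, so Bézout bound = 2.
Scan x ∈ F_5. For each x, list the y ∈ F_5 with f(x, y) ≡ 0 and those with g(x, y) ≡ 0 (mod 5); the common zeros in that column are the intersection.
  x = 0: f ≡ 0 at y ∈ ∅; g ≡ 0 at y ∈ {0}; common: ∅.
  x = 1: f ≡ 0 at y ∈ {1, 3}; g ≡ 0 at y ∈ {1}; common: {1}.
  x = 2: f ≡ 0 at y ∈ {1, 3}; g ≡ 0 at y ∈ {2}; common: ∅.
  x = 3: f ≡ 0 at y ∈ ∅; g ≡ 0 at y ∈ {3}; common: ∅.
  x = 4: f ≡ 0 at y ∈ ∅; g ≡ 0 at y ∈ {4}; common: ∅.
Collecting: common zeros = {(1, 1)}, so the count is 1.
Comparison with the Bézout bound: 1 ≤ 2 = deg(f)·deg(g), as expected for curves with no common component (the affine F_5-count falls short of the bound because intersections may lie at infinity, over extension fields, or carry multiplicity).


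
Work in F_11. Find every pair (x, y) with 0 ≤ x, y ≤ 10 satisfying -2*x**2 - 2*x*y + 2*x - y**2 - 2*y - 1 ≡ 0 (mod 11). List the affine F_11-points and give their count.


Affine F_11-points: {(0, 10), (1, 3), (1, 4), (2, 6), (2, 10), (3, 1), (3, 2), (4, 6), (7, 2), (7, 4), (8, 1), (8, 3)}; count = 12.

For each of the 121 pairs (x, y) ∈ F_11², evaluate f(x, y) mod 11. Record the zeros.
  x = 0: [0↦10, 1↦7, 2↦2, 3↦6, 4↦8, 5↦8, 6↦6, 7↦2, 8↦7, 9↦10, 10↦0]  zeros at y ∈ {10}
  x = 1: [0↦10, 1↦5, 2↦9, 3↦0, 4↦0, 5↦9, 6↦5, 7↦10, 8↦2, 9↦3, 10↦2]  zeros at y ∈ {3, 4}
  x = 2: [0↦6, 1↦10, 2↦1, 3↦1, 4↦10, 5↦6, 6↦0, 7↦3, 8↦4, 9↦3, 10↦0]  zeros at y ∈ {6, 10}
  x = 3: [0↦9, 1↦0, 2↦0, 3↦9, 4↦5, 5↦10, 6↦2, 7↦3, 8↦2, 9↦10, 10↦5]  zeros at y ∈ {1, 2}
  x = 4: [0↦8, 1↦8, 2↦6, 3↦2, 4↦7, 5↦10, 6↦0, 7↦10, 8↦7, 9↦2, 10↦6]  zeros at y ∈ {6}
  x = 5: [0↦3, 1↦1, 2↦8, 3↦2, 4↦5, 5↦6, 6↦5, 7↦2, 8↦8, 9↦1, 10↦3]  zeros at y ∈ ∅
  x = 6: [0↦5, 1↦1, 2↦6, 3↦9, 4↦10, 5↦9, 6↦6, 7↦1, 8↦5, 9↦7, 10↦7]  zeros at y ∈ ∅
  x = 7: [0↦3, 1↦8, 2↦0, 3↦1, 4↦0, 5↦8, 6↦3, 7↦7, 8↦9, 9↦9, 10↦7]  zeros at y ∈ {2, 4}
  x = 8: [0↦8, 1↦0, 2↦1, 3↦0, 4↦8, 5↦3, 6↦7, 7↦9, 8↦9, 9↦7, 10↦3]  zeros at y ∈ {1, 3}
  x = 9: [0↦9, 1↦10, 2↦9, 3↦6, 4↦1, 5↦5, 6↦7, 7↦7, 8↦5, 9↦1, 10↦6]  zeros at y ∈ ∅
  x = 10: [0↦6, 1↦5, 2↦2, 3↦8, 4↦1, 5↦3, 6↦3, 7↦1, 8↦8, 9↦2, 10↦5]  zeros at y ∈ ∅
Collecting zeros: affine points = {(0, 10), (1, 3), (1, 4), (2, 6), (2, 10), (3, 1), (3, 2), (4, 6), (7, 2), (7, 4), (8, 1), (8, 3)}.
Total count |C(F_11)_aff| = 12.


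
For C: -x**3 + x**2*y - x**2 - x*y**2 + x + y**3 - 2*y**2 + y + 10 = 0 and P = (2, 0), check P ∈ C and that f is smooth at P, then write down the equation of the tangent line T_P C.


Tangent line at P: -15*x + 5*y + 30 = 0.

Step 1: f(2, 0) = 0, so P lies on C.
Step 2: partial derivatives
  f_x(x, y) = -3*x**2 + 2*x*y - 2*x - y**2 + 1, f_y(x, y) = x**2 - 2*x*y + 3*y**2 - 4*y + 1.
  f_x(P) = -15, f_y(P) = 5 (gradient nonzero, so P is smooth).
Step 3: tangent line at P: -15·(x − 2) + 5·(y − 0) = 0.
Expanding: -15*x + 5*y + 30 = 0.


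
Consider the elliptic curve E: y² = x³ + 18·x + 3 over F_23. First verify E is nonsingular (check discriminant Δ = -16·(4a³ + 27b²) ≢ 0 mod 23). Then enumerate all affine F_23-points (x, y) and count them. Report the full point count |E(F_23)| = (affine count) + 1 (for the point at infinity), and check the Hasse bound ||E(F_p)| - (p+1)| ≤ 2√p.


Affine points = {(0, 7), (0, 16), (2, 1), (2, 22), (4, 1), (4, 22), (7, 9), (7, 14), (14, 3), (14, 20), (17, 1), (17, 22), (18, 8), (18, 15)}; affine count = 14; |E(F_23)| = 15.

Discriminant check: Δ ∝ 4a³ + 27b² = 4·18³ + 27·3² = 4·5832 + 27·9 ≡ 19 (mod 23). Nonzero ⇒ E is nonsingular.
For each x ∈ F_23, compute rhs = x³ + 18·x + 3 mod 23, then count y ∈ F_23 with y² ≡ rhs.
  x = 0: rhs = 3, matching y values: 7, 16 (2 points).
  x = 1: rhs = 22, matching y values: none (0 points).
  x = 2: rhs = 1, matching y values: 1, 22 (2 points).
  x = 3: rhs = 15, matching y values: none (0 points).
  x = 4: rhs = 1, matching y values: 1, 22 (2 points).
  x = 5: rhs = 11, matching y values: none (0 points).
  x = 6: rhs = 5, matching y values: none (0 points).
  x = 7: rhs = 12, matching y values: 9, 14 (2 points).
  x = 8: rhs = 15, matching y values: none (0 points).
  x = 9: rhs = 20, matching y values: none (0 points).
  x = 10: rhs = 10, matching y values: none (0 points).
  x = 11: rhs = 14, matching y values: none (0 points).
  x = 12: rhs = 15, matching y values: none (0 points).
  x = 13: rhs = 19, matching y values: none (0 points).
  x = 14: rhs = 9, matching y values: 3, 20 (2 points).
  x = 15: rhs = 14, matching y values: none (0 points).
  x = 16: rhs = 17, matching y values: none (0 points).
  x = 17: rhs = 1, matching y values: 1, 22 (2 points).
  x = 18: rhs = 18, matching y values: 8, 15 (2 points).
  x = 19: rhs = 5, matching y values: none (0 points).
  x = 20: rhs = 14, matching y values: none (0 points).
  x = 21: rhs = 5, matching y values: none (0 points).
  x = 22: rhs = 7, matching y values: none (0 points).
Total affine count: 14.
Full point count |E(F_23)| = 14 + 1 = 15.
Hasse bound: |15 − (23+1)| = |-9| = 9 ≤ 2√23 ≈ 9.5917 ✓.


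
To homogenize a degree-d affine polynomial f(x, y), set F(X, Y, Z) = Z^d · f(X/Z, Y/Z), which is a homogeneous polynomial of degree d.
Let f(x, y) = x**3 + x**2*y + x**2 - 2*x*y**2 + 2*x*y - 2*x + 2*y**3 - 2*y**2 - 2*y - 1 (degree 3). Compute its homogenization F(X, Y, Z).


F(X, Y, Z) = X**3 + X**2*Y + X**2*Z - 2*X*Y**2 + 2*X*Y*Z - 2*X*Z**2 + 2*Y**3 - 2*Y**2*Z - 2*Y*Z**2 - Z**3

deg(f) = 3.
Substitute x = X/Z, y = Y/Z into f, then multiply by Z^3.
  monomial 1·x^3·y^0 ↦ 1·X^3·Y^0·Z^0.
  monomial 1·x^2·y^1 ↦ 1·X^2·Y^1·Z^0.
  monomial 1·x^2·y^0 ↦ 1·X^2·Y^0·Z^1.
  monomial -2·x^1·y^2 ↦ -2·X^1·Y^2·Z^0.
  monomial 2·x^1·y^1 ↦ 2·X^1·Y^1·Z^1.
  monomial -2·x^1·y^0 ↦ -2·X^1·Y^0·Z^2.
  monomial 2·x^0·y^3 ↦ 2·X^0·Y^3·Z^0.
  monomial -2·x^0·y^2 ↦ -2·X^0·Y^2·Z^1.
  monomial -2·x^0·y^1 ↦ -2·X^0·Y^1·Z^2.
  monomial -1·x^0·y^0 ↦ -1·X^0·Y^0·Z^3.
Collecting: F(X, Y, Z) = X**3 + X**2*Y + X**2*Z - 2*X*Y**2 + 2*X*Y*Z - 2*X*Z**2 + 2*Y**3 - 2*Y**2*Z - 2*Y*Z**2 - Z**3.


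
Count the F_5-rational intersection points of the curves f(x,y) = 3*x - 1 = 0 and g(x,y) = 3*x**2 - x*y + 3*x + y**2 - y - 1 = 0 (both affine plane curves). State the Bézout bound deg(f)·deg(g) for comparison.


Common zeros: {(2, 1), (2, 2)}; count = 2; Bézout bound = 2.

deg(f) = 1, deg(g) = 2, so Bézout bound = 2.
Scan x ∈ F_5. For each x, list the y ∈ F_5 with f(x, y) ≡ 0 and those with g(x, y) ≡ 0 (mod 5); the common zeros in that column are the intersection.
  x = 0: f ≡ 0 at y ∈ ∅; g ≡ 0 at y ∈ {3}; common: ∅.
  x = 1: f ≡ 0 at y ∈ ∅; g ≡ 0 at y ∈ {0, 2}; common: ∅.
  x = 2: f ≡ 0 at y ∈ {0, 1, 2, 3, 4}; g ≡ 0 at y ∈ {1, 2}; common: {1, 2}.
  x = 3: f ≡ 0 at y ∈ ∅; g ≡ 0 at y ∈ {0, 4}; common: ∅.
  x = 4: f ≡ 0 at y ∈ ∅; g ≡ 0 at y ∈ {1, 4}; common: ∅.
Collecting: common zeros = {(2, 1), (2, 2)}, so the count is 2.
Comparison with the Bézout bound: 2 ≤ 2 = deg(f)·deg(g), as expected for curves with no common component (the bound is attained).


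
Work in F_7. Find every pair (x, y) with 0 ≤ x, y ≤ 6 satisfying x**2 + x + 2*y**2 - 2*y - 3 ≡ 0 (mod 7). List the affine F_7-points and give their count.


Affine F_7-points: {(0, 4), (2, 2), (2, 6), (3, 3), (3, 5), (4, 2), (4, 6), (6, 4)}; count = 8.

For each of the 49 pairs (x, y) ∈ F_7², evaluate f(x, y) mod 7. Record the zeros.
  x = 0: [0↦4, 1↦4, 2↦1, 3↦2, 4↦0, 5↦2, 6↦1]  zeros at y ∈ {4}
  x = 1: [0↦6, 1↦6, 2↦3, 3↦4, 4↦2, 5↦4, 6↦3]  zeros at y ∈ ∅
  x = 2: [0↦3, 1↦3, 2↦0, 3↦1, 4↦6, 5↦1, 6↦0]  zeros at y ∈ {2, 6}
  x = 3: [0↦2, 1↦2, 2↦6, 3↦0, 4↦5, 5↦0, 6↦6]  zeros at y ∈ {3, 5}
  x = 4: [0↦3, 1↦3, 2↦0, 3↦1, 4↦6, 5↦1, 6↦0]  zeros at y ∈ {2, 6}
  x = 5: [0↦6, 1↦6, 2↦3, 3↦4, 4↦2, 5↦4, 6↦3]  zeros at y ∈ ∅
  x = 6: [0↦4, 1↦4, 2↦1, 3↦2, 4↦0, 5↦2, 6↦1]  zeros at y ∈ {4}
Collecting zeros: affine points = {(0, 4), (2, 2), (2, 6), (3, 3), (3, 5), (4, 2), (4, 6), (6, 4)}.
Total count |C(F_7)_aff| = 8.


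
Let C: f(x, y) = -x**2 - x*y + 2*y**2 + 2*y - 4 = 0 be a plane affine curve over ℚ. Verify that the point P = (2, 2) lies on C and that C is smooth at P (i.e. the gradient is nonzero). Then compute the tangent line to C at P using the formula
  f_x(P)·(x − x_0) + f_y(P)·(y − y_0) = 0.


Tangent line at P: -6*x + 8*y - 4 = 0.

Step 1: f(2, 2) = 0, so P lies on C.
Step 2: partial derivatives
  f_x(x, y) = -2*x - y, f_y(x, y) = -x + 4*y + 2.
  f_x(P) = -6, f_y(P) = 8 (gradient nonzero, so P is smooth).
Step 3: tangent line at P: -6·(x − 2) + 8·(y − 2) = 0.
Expanding: -6*x + 8*y - 4 = 0.


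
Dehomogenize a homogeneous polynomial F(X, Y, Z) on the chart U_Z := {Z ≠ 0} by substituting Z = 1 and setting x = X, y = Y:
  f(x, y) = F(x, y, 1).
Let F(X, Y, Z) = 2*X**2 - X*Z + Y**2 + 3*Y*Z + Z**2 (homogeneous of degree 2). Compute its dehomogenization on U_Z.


f(x, y) = 2*x**2 - x + y**2 + 3*y + 1

On U_Z we set Z = 1. Each monomial c·X^i·Y^j·Z^k in F becomes c·x^i·y^j·1^k = c·x^i·y^j.
Substituting Z = 1: F(X, Y, 1) = 2*x**2 - x + y**2 + 3*y + 1.
Note: deg(f) ≤ deg(F) = 2; strict inequality happens when F is divisible by Z (lost terms).


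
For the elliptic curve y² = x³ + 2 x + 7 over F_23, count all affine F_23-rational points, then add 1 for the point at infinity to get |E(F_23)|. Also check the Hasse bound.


Affine points = {(5, 2), (5, 21), (8, 11), (8, 12), (9, 8), (9, 15), (11, 7), (11, 16), (15, 10), (15, 13), (16, 8), (16, 15), (17, 3), (17, 20), (19, 2), (19, 21), (21, 8), (21, 15), (22, 2), (22, 21)}; affine count = 20; |E(F_23)| = 21.

Discriminant check: Δ ∝ 4a³ + 27b² = 4·2³ + 27·7² = 4·8 + 27·49 ≡ 21 (mod 23). Nonzero ⇒ E is nonsingular.
For each x ∈ F_23, compute rhs = x³ + 2·x + 7 mod 23, then count y ∈ F_23 with y² ≡ rhs.
  x = 0: rhs = 7, matching y values: none (0 points).
  x = 1: rhs = 10, matching y values: none (0 points).
  x = 2: rhs = 19, matching y values: none (0 points).
  x = 3: rhs = 17, matching y values: none (0 points).
  x = 4: rhs = 10, matching y values: none (0 points).
  x = 5: rhs = 4, matching y values: 2, 21 (2 points).
  x = 6: rhs = 5, matching y values: none (0 points).
  x = 7: rhs = 19, matching y values: none (0 points).
  x = 8: rhs = 6, matching y values: 11, 12 (2 points).
  x = 9: rhs = 18, matching y values: 8, 15 (2 points).
  x = 10: rhs = 15, matching y values: none (0 points).
  x = 11: rhs = 3, matching y values: 7, 16 (2 points).
  x = 12: rhs = 11, matching y values: none (0 points).
  x = 13: rhs = 22, matching y values: none (0 points).
  x = 14: rhs = 19, matching y values: none (0 points).
  x = 15: rhs = 8, matching y values: 10, 13 (2 points).
  x = 16: rhs = 18, matching y values: 8, 15 (2 points).
  x = 17: rhs = 9, matching y values: 3, 20 (2 points).
  x = 18: rhs = 10, matching y values: none (0 points).
  x = 19: rhs = 4, matching y values: 2, 21 (2 points).
  x = 20: rhs = 20, matching y values: none (0 points).
  x = 21: rhs = 18, matching y values: 8, 15 (2 points).
  x = 22: rhs = 4, matching y values: 2, 21 (2 points).
Total affine count: 20.
Full point count |E(F_23)| = 20 + 1 = 21.
Hasse bound: |21 − (23+1)| = |-3| = 3 ≤ 2√23 ≈ 9.5917 ✓.


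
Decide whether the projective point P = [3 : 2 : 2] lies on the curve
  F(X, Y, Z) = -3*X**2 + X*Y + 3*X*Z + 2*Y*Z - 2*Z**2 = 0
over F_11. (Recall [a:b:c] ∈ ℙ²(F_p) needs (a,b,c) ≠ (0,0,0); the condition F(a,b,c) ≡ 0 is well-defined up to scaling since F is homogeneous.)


F(3,2,2) ≡ 8 (mod 11); P is NOT on the curve.

Evaluate F(3, 2, 2) term-by-term (mod 11).
  -3*X**2 ↦ -3·9·1·1 = -27
  X*Y ↦ 1·3·2·1 = 6
  3*X*Z ↦ 3·3·1·2 = 18
  2*Y*Z ↦ 2·1·2·2 = 8
  -2*Z**2 ↦ -2·1·1·4 = -8
Sum: F(3, 2, 2) = (-27) + (6) + (18) + (8) + (-8) = -3.
Reducing mod 11: -3 ≡ 8 (mod 11).
Since F(a, b, c) ≡ 8 ≠ 0 (mod 11), P does NOT lie on the curve.


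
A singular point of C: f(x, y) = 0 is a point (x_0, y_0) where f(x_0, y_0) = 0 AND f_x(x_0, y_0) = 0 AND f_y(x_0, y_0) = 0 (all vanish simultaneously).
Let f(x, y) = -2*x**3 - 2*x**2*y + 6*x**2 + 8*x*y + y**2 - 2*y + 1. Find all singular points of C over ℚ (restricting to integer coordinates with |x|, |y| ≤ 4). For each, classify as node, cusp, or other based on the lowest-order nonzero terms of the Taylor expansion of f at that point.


Singular points: {(2, -3)}; classification: cusp.

Compute partial derivatives:
  f_x = -6*x**2 - 4*x*y + 12*x + 8*y.
  f_y = -2*x**2 + 8*x + 2*y - 2.
Scan x_0 ∈ {−4, ..., 4}. For each x_0, f_y(x_0, y) is a polynomial in y; find its integer roots y ∈ {−4, ..., 4}, then test f_x and f at those candidates.
  x = -4: f_y(-4, y) = 2*y - 66; no integer root y with |y| ≤ 4.
  x = -3: f_y(-3, y) = 2*y - 44; no integer root y with |y| ≤ 4.
  x = -2: f_y(-2, y) = 2*y - 26; no integer root y with |y| ≤ 4.
  x = -1: f_y(-1, y) = 2*y - 12; no integer root y with |y| ≤ 4.
  x = 0: f_y(0, y) = 2*y - 2; vanishes at y ∈ {1}. (0, 1): f_x = 8 ≠ 0.
  x = 1: f_y(1, y) = 2*y + 4; vanishes at y ∈ {-2}. (1, -2): f_x = -2 ≠ 0.
  x = 2: f_y(2, y) = 2*y + 6; vanishes at y ∈ {-3}. (2, -3): f_x = 0, f = 0 — SINGULAR.
  x = 3: f_y(3, y) = 2*y + 4; vanishes at y ∈ {-2}. (3, -2): f_x = -10 ≠ 0.
  x = 4: f_y(4, y) = 2*y - 2; vanishes at y ∈ {1}. (4, 1): f_x = -56 ≠ 0.
Only singular point on the grid: (2, -3).
Classify: substitute x = 2 + u, y = -3 + v and expand: f = -2*u**3 - 2*u**2*v + v**2.
No constant or linear terms (consistent with a singular point). Quadratic part: v**2. Cubic part: -2*u**3 - 2*u**2*v.
The quadratic part v**2 is a perfect square, so there is a single (double) tangent line v = 0, i.e. y = -3. Restricting the cubic part to that line (v = 0) leaves -2*u**3 ≠ 0, so f is not divisible by v and the branch is v² ≈ 2*u**3 to lowest order — this is a cusp.
Classification: cusp.


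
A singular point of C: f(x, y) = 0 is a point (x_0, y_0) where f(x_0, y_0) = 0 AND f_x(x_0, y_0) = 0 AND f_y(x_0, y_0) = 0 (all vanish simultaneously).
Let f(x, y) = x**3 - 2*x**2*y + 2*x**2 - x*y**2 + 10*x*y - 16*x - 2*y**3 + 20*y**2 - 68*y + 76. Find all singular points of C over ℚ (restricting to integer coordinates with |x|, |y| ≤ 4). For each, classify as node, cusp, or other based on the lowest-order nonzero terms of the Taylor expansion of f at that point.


Singular points: {(1, 3)}; classification: node.

Compute partial derivatives:
  f_x = 3*x**2 - 4*x*y + 4*x - y**2 + 10*y - 16.
  f_y = -2*x**2 - 2*x*y + 10*x - 6*y**2 + 40*y - 68.
Scan x_0 ∈ {−4, ..., 4}. For each x_0, f_y(x_0, y) is a polynomial in y; find its integer roots y ∈ {−4, ..., 4}, then test f_x and f at those candidates.
  x = -4: f_y(-4, y) = -6*y**2 + 48*y - 140; no integer root y with |y| ≤ 4.
  x = -3: f_y(-3, y) = -6*y**2 + 46*y - 116; no integer root y with |y| ≤ 4.
  x = -2: f_y(-2, y) = -6*y**2 + 44*y - 96; no integer root y with |y| ≤ 4.
  x = -1: f_y(-1, y) = -6*y**2 + 42*y - 80; no integer root y with |y| ≤ 4.
  x = 0: f_y(0, y) = -6*y**2 + 40*y - 68; no integer root y with |y| ≤ 4.
  x = 1: f_y(1, y) = -6*y**2 + 38*y - 60; vanishes at y ∈ {3}. (1, 3): f_x = 0, f = 0 — SINGULAR.
  x = 2: f_y(2, y) = -6*y**2 + 36*y - 56; no integer root y with |y| ≤ 4.
  x = 3: f_y(3, y) = -6*y**2 + 34*y - 56; no integer root y with |y| ≤ 4.
  x = 4: f_y(4, y) = -6*y**2 + 32*y - 60; no integer root y with |y| ≤ 4.
Only singular point on the grid: (1, 3).
Classify: substitute x = 1 + u, y = 3 + v and expand: f = u**3 - 2*u**2*v - u**2 - u*v**2 - 2*v**3 + v**2.
No constant or linear terms (consistent with a singular point). Quadratic part: -u**2 + v**2. Cubic part: u**3 - 2*u**2*v - u*v**2 - 2*v**3.
The quadratic part v**2 - u**2 = (v − u)(v + u) splits into two distinct linear factors, so there are two distinct tangent lines y − 3 = ±(x − 1) — this is a node (ordinary double point).
Classification: node.


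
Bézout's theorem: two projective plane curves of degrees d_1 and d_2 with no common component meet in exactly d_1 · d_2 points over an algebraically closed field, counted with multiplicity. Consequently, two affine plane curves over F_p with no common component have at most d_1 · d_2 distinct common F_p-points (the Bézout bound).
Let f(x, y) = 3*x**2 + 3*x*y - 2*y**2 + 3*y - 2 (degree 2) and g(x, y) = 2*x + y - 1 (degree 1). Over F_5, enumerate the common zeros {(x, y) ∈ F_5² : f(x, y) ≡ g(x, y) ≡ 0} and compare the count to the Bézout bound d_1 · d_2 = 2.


Common zeros: {(2, 2), (3, 0)}; count = 2; Bézout bound = 2.

deg(f) = 2, deg(g) = 1, so Bézout bound = 2.
Scan x ∈ F_5. For each x, list the y ∈ F_5 with f(x, y) ≡ 0 and those with g(x, y) ≡ 0 (mod 5); the common zeros in that column are the intersection.
  x = 0: f ≡ 0 at y ∈ ∅; g ≡ 0 at y ∈ {1}; common: ∅.
  x = 1: f ≡ 0 at y ∈ {1, 2}; g ≡ 0 at y ∈ {4}; common: ∅.
  x = 2: f ≡ 0 at y ∈ {0, 2}; g ≡ 0 at y ∈ {2}; common: {2}.
  x = 3: f ≡ 0 at y ∈ {0, 1}; g ≡ 0 at y ∈ {0}; common: {0}.
  x = 4: f ≡ 0 at y ∈ ∅; g ≡ 0 at y ∈ {3}; common: ∅.
Collecting: common zeros = {(2, 2), (3, 0)}, so the count is 2.
Comparison with the Bézout bound: 2 ≤ 2 = deg(f)·deg(g), as expected for curves with no common component (the bound is attained).


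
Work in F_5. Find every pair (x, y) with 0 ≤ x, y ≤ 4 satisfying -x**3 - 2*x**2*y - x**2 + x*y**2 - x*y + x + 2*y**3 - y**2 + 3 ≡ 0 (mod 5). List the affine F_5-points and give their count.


Affine F_5-points: {(0, 2), (0, 4), (3, 0), (4, 3)}; count = 4.

For each of the 25 pairs (x, y) ∈ F_5², evaluate f(x, y) mod 5. Record the zeros.
  x = 0: [0↦3, 1↦4, 2↦0, 3↦3, 4↦0]  zeros at y ∈ {2, 4}
  x = 1: [0↦2, 1↦1, 2↦2, 3↦2, 4↦3]  zeros at y ∈ ∅
  x = 2: [0↦3, 1↦1, 2↦3, 3↦1, 4↦2]  zeros at y ∈ ∅
  x = 3: [0↦0, 1↦3, 2↦2, 3↦4, 4↦1]  zeros at y ∈ {0}
  x = 4: [0↦2, 1↦1, 2↦3, 3↦0, 4↦4]  zeros at y ∈ {3}
Collecting zeros: affine points = {(0, 2), (0, 4), (3, 0), (4, 3)}.
Total count |C(F_5)_aff| = 4.


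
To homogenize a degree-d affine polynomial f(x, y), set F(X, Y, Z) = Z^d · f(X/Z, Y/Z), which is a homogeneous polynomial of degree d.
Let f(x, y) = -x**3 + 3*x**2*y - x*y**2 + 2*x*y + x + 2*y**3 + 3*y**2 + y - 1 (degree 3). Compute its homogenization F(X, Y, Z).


F(X, Y, Z) = -X**3 + 3*X**2*Y - X*Y**2 + 2*X*Y*Z + X*Z**2 + 2*Y**3 + 3*Y**2*Z + Y*Z**2 - Z**3

deg(f) = 3.
Substitute x = X/Z, y = Y/Z into f, then multiply by Z^3.
  monomial -1·x^3·y^0 ↦ -1·X^3·Y^0·Z^0.
  monomial 3·x^2·y^1 ↦ 3·X^2·Y^1·Z^0.
  monomial -1·x^1·y^2 ↦ -1·X^1·Y^2·Z^0.
  monomial 2·x^1·y^1 ↦ 2·X^1·Y^1·Z^1.
  monomial 1·x^1·y^0 ↦ 1·X^1·Y^0·Z^2.
  monomial 2·x^0·y^3 ↦ 2·X^0·Y^3·Z^0.
  monomial 3·x^0·y^2 ↦ 3·X^0·Y^2·Z^1.
  monomial 1·x^0·y^1 ↦ 1·X^0·Y^1·Z^2.
  monomial -1·x^0·y^0 ↦ -1·X^0·Y^0·Z^3.
Collecting: F(X, Y, Z) = -X**3 + 3*X**2*Y - X*Y**2 + 2*X*Y*Z + X*Z**2 + 2*Y**3 + 3*Y**2*Z + Y*Z**2 - Z**3.


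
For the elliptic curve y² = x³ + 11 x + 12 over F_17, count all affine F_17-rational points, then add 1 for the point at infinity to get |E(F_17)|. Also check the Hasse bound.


Affine points = {(2, 5), (2, 12), (3, 2), (3, 15), (4, 1), (4, 16), (8, 0), (10, 0), (11, 6), (11, 11), (12, 6), (12, 11), (15, 4), (15, 13), (16, 0)}; affine count = 15; |E(F_17)| = 16.

Discriminant check: Δ ∝ 4a³ + 27b² = 4·11³ + 27·12² = 4·1331 + 27·144 ≡ 15 (mod 17). Nonzero ⇒ E is nonsingular.
For each x ∈ F_17, compute rhs = x³ + 11·x + 12 mod 17, then count y ∈ F_17 with y² ≡ rhs.
  x = 0: rhs = 12, matching y values: none (0 points).
  x = 1: rhs = 7, matching y values: none (0 points).
  x = 2: rhs = 8, matching y values: 5, 12 (2 points).
  x = 3: rhs = 4, matching y values: 2, 15 (2 points).
  x = 4: rhs = 1, matching y values: 1, 16 (2 points).
  x = 5: rhs = 5, matching y values: none (0 points).
  x = 6: rhs = 5, matching y values: none (0 points).
  x = 7: rhs = 7, matching y values: none (0 points).
  x = 8: rhs = 0, matching y values: 0 (1 points).
  x = 9: rhs = 7, matching y values: none (0 points).
  x = 10: rhs = 0, matching y values: 0 (1 points).
  x = 11: rhs = 2, matching y values: 6, 11 (2 points).
  x = 12: rhs = 2, matching y values: 6, 11 (2 points).
  x = 13: rhs = 6, matching y values: none (0 points).
  x = 14: rhs = 3, matching y values: none (0 points).
  x = 15: rhs = 16, matching y values: 4, 13 (2 points).
  x = 16: rhs = 0, matching y values: 0 (1 points).
Total affine count: 15.
Full point count |E(F_17)| = 15 + 1 = 16.
Hasse bound: |16 − (17+1)| = |-2| = 2 ≤ 2√17 ≈ 8.2462 ✓.


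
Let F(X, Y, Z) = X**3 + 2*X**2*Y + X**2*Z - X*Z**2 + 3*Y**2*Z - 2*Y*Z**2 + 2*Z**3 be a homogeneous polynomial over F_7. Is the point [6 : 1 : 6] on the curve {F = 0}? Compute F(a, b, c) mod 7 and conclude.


F(6,1,6) ≡ 1 (mod 7); P is NOT on the curve.

Evaluate F(6, 1, 6) term-by-term (mod 7).
  X**3 ↦ 1·216·1·1 = 216
  2*X**2*Y ↦ 2·36·1·1 = 72
  X**2*Z ↦ 1·36·1·6 = 216
  -X*Z**2 ↦ -1·6·1·36 = -216
  3*Y**2*Z ↦ 3·1·1·6 = 18
  -2*Y*Z**2 ↦ -2·1·1·36 = -72
  2*Z**3 ↦ 2·1·1·216 = 432
Sum: F(6, 1, 6) = (216) + (72) + (216) + (-216) + (18) + (-72) + (432) = 666.
Reducing mod 7: 666 ≡ 1 (mod 7).
Since F(a, b, c) ≡ 1 ≠ 0 (mod 7), P does NOT lie on the curve.


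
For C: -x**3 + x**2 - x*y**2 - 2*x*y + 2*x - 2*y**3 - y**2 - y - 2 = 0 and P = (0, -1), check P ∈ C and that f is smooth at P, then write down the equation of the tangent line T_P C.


Tangent line at P: 3*x - 5*y - 5 = 0.

Step 1: f(0, -1) = 0, so P lies on C.
Step 2: partial derivatives
  f_x(x, y) = -3*x**2 + 2*x - y**2 - 2*y + 2, f_y(x, y) = -2*x*y - 2*x - 6*y**2 - 2*y - 1.
  f_x(P) = 3, f_y(P) = -5 (gradient nonzero, so P is smooth).
Step 3: tangent line at P: 3·(x − 0) + -5·(y − -1) = 0.
Expanding: 3*x - 5*y - 5 = 0.


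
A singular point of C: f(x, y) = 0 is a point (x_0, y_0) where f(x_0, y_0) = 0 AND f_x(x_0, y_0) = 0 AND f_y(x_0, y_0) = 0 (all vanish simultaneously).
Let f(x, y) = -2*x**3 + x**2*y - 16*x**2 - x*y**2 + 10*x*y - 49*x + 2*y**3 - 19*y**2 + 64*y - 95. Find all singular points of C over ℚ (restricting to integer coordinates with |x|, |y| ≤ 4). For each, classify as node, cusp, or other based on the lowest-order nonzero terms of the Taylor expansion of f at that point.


Singular points: {(-2, 3)}; classification: node.

Compute partial derivatives:
  f_x = -6*x**2 + 2*x*y - 32*x - y**2 + 10*y - 49.
  f_y = x**2 - 2*x*y + 10*x + 6*y**2 - 38*y + 64.
Scan x_0 ∈ {−4, ..., 4}. For each x_0, f_y(x_0, y) is a polynomial in y; find its integer roots y ∈ {−4, ..., 4}, then test f_x and f at those candidates.
  x = -4: f_y(-4, y) = 6*y**2 - 30*y + 40; no integer root y with |y| ≤ 4.
  x = -3: f_y(-3, y) = 6*y**2 - 32*y + 43; no integer root y with |y| ≤ 4.
  x = -2: f_y(-2, y) = 6*y**2 - 34*y + 48; vanishes at y ∈ {3}. (-2, 3): f_x = 0, f = 0 — SINGULAR.
  x = -1: f_y(-1, y) = 6*y**2 - 36*y + 55; no integer root y with |y| ≤ 4.
  x = 0: f_y(0, y) = 6*y**2 - 38*y + 64; no integer root y with |y| ≤ 4.
  x = 1: f_y(1, y) = 6*y**2 - 40*y + 75; no integer root y with |y| ≤ 4.
  x = 2: f_y(2, y) = 6*y**2 - 42*y + 88; no integer root y with |y| ≤ 4.
  x = 3: f_y(3, y) = 6*y**2 - 44*y + 103; no integer root y with |y| ≤ 4.
  x = 4: f_y(4, y) = 6*y**2 - 46*y + 120; no integer root y with |y| ≤ 4.
Only singular point on the grid: (-2, 3).
Classify: substitute x = -2 + u, y = 3 + v and expand: f = -2*u**3 + u**2*v - u**2 - u*v**2 + 2*v**3 + v**2.
No constant or linear terms (consistent with a singular point). Quadratic part: -u**2 + v**2. Cubic part: -2*u**3 + u**2*v - u*v**2 + 2*v**3.
The quadratic part v**2 - u**2 = (v − u)(v + u) splits into two distinct linear factors, so there are two distinct tangent lines y − 3 = ±(x − -2) — this is a node (ordinary double point).
Classification: node.


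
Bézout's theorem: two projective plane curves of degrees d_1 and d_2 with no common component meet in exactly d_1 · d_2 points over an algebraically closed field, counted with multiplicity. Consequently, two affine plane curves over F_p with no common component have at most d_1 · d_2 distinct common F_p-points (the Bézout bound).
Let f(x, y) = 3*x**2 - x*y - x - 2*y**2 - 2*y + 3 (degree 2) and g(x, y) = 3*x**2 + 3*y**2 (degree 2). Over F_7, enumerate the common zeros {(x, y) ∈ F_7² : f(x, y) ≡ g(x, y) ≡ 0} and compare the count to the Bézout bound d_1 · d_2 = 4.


Common zeros: ∅; count = 0; Bézout bound = 4.

deg(f) = 2, deg(g) = 2, so Bézout bound = 4.
Scan x ∈ F_7. For each x, list the y ∈ F_7 with f(x, y) ≡ 0 and those with g(x, y) ≡ 0 (mod 7); the common zeros in that column are the intersection.
  x = 0: f ≡ 0 at y ∈ {3}; g ≡ 0 at y ∈ {0}; common: ∅.
  x = 1: f ≡ 0 at y ∈ {1}; g ≡ 0 at y ∈ ∅; common: ∅.
  x = 2: f ≡ 0 at y ∈ {1, 4}; g ≡ 0 at y ∈ ∅; common: ∅.
  x = 3: f ≡ 0 at y ∈ ∅; g ≡ 0 at y ∈ ∅; common: ∅.
  x = 4: f ≡ 0 at y ∈ ∅; g ≡ 0 at y ∈ ∅; common: ∅.
  x = 5: f ≡ 0 at y ∈ ∅; g ≡ 0 at y ∈ ∅; common: ∅.
  x = 6: f ≡ 0 at y ∈ {0, 3}; g ≡ 0 at y ∈ ∅; common: ∅.
Collecting: common zeros = ∅, so the count is 0.
Comparison with the Bézout bound: 0 ≤ 4 = deg(f)·deg(g), as expected for curves with no common component (the affine F_7-count falls short of the bound because intersections may lie at infinity, over extension fields, or carry multiplicity).
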